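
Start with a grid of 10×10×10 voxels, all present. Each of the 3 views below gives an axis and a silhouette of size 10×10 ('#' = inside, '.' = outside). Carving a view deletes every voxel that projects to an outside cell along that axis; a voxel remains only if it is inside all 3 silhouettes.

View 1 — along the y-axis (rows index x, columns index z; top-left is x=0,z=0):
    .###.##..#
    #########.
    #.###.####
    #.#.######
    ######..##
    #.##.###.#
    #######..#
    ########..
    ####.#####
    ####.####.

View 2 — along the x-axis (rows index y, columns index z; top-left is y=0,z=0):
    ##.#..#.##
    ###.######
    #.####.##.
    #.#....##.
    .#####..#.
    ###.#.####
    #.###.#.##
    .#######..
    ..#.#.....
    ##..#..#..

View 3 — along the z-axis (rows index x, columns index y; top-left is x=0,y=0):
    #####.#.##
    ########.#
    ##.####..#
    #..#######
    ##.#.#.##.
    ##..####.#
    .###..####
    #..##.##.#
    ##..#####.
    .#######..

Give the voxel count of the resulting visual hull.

before carving: 1000 voxels (10×10×10)
  1. axis=1 (XZ plane), |mask|=79  ⇒  voxels=790
  2. axis=0 (YZ plane), |mask|=60  ⇒  voxels=471
  3. axis=2 (XY plane), |mask|=72  ⇒  voxels=344

344 voxels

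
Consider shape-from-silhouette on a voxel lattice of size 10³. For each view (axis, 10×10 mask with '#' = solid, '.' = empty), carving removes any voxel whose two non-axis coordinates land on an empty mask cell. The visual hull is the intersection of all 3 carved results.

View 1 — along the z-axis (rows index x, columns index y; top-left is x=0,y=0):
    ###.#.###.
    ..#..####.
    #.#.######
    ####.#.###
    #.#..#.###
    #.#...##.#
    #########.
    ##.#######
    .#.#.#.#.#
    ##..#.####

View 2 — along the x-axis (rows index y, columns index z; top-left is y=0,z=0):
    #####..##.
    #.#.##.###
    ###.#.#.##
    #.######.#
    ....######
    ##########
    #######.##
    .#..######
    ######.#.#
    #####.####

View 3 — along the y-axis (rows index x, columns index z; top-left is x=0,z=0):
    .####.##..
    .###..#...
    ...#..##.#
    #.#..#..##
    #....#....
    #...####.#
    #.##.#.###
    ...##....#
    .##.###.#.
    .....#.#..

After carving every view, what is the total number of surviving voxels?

before carving: 1000 voxels (10×10×10)
carve view 1 (along z, XY-mask fill 69/100): 690 voxels remain
carve view 2 (along x, YZ-mask fill 78/100): 539 voxels remain
carve view 3 (along y, XZ-mask fill 45/100): 237 voxels remain

voxel count = 237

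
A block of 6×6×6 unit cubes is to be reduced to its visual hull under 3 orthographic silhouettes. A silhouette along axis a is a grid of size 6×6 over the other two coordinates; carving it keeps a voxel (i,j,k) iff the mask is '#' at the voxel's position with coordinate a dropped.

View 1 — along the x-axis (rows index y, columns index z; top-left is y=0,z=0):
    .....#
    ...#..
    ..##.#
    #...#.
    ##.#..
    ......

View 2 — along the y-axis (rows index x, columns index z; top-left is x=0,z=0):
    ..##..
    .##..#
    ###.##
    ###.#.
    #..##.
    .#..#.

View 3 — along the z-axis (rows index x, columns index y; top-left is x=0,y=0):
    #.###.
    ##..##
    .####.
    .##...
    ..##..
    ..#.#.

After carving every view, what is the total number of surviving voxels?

start: 6×6×6 = 216 voxels
  1. axis=0 (YZ plane), |mask|=10  ⇒  voxels=60
  2. axis=1 (XZ plane), |mask|=19  ⇒  voxels=28
  3. axis=2 (XY plane), |mask|=18  ⇒  voxels=16

|visual hull| = 16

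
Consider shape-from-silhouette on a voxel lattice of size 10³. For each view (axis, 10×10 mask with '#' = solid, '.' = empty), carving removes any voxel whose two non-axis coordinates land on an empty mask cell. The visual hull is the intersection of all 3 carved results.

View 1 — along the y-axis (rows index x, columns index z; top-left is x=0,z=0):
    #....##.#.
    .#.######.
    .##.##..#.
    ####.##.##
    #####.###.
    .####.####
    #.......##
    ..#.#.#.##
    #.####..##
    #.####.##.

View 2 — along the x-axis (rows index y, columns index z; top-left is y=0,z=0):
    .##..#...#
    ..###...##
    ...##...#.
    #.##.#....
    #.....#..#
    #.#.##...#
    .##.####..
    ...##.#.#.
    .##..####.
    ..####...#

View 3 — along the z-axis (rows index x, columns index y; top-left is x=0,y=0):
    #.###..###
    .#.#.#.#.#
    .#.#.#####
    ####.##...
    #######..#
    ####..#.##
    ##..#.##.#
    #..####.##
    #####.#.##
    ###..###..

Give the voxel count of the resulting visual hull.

193 voxels

before carving: 1000 voxels (10×10×10)
step 1: project along y, AND mask (62/100) → |grid| = 620
step 2: project along x, AND mask (45/100) → |grid| = 287
step 3: project along z, AND mask (67/100) → |grid| = 193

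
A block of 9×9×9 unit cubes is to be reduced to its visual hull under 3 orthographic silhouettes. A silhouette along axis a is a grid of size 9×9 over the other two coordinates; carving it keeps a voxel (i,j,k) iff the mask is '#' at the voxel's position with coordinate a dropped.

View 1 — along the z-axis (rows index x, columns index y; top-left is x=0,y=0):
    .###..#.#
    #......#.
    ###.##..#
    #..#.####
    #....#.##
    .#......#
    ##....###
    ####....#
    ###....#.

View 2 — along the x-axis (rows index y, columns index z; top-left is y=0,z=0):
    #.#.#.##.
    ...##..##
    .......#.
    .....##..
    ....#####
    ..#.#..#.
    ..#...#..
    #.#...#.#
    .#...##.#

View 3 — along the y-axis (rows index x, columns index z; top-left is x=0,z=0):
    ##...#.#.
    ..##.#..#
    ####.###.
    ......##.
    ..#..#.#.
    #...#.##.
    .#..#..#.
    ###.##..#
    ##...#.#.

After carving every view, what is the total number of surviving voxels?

remaining voxels: 58

initial block: 9^3 = 729
step 1: project along z, AND mask (39/81) → |grid| = 351
step 2: project along x, AND mask (30/81) → |grid| = 137
step 3: project along y, AND mask (37/81) → |grid| = 58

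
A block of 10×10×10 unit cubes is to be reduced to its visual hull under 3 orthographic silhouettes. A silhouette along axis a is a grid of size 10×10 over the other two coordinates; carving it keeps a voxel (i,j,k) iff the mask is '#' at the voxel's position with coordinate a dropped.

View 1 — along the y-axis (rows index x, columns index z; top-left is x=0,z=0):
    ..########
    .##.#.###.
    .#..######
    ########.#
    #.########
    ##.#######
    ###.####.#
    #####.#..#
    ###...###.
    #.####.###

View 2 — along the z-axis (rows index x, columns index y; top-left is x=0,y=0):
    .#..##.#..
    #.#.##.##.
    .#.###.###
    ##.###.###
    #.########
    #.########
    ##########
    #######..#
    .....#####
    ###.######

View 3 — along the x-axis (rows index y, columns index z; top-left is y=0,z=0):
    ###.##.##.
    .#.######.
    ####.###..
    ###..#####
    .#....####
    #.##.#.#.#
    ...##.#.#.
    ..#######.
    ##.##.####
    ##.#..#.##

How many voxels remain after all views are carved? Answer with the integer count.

initial block: 10^3 = 1000
V1 y: intersect with XZ mask (77 set) -- 770 left
V2 z: intersect with XY mask (75 set) -- 589 left
V3 x: intersect with YZ mask (65 set) -- 379 left

remaining voxels: 379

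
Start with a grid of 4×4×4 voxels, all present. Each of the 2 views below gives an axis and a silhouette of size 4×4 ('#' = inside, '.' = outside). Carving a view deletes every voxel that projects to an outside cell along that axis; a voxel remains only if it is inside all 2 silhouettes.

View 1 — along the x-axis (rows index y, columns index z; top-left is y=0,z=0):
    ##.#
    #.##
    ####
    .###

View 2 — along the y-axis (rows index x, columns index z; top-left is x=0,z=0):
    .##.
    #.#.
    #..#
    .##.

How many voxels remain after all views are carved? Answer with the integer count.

start: 4×4×4 = 64 voxels
carve view 1 (along x, YZ-mask fill 13/16): 52 voxels remain
carve view 2 (along y, XZ-mask fill 8/16): 25 voxels remain

|visual hull| = 25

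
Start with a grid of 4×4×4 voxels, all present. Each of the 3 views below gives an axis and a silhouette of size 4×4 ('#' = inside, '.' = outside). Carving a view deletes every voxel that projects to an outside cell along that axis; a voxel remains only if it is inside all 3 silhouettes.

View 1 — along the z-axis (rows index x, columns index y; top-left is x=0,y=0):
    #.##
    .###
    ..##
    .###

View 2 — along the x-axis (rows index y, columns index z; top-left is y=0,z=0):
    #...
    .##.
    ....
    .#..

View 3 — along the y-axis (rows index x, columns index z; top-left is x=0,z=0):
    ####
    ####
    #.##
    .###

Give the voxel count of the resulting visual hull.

remaining voxels: 8

before carving: 64 voxels (4×4×4)
carve view 1 (along z, XY-mask fill 11/16): 44 voxels remain
carve view 2 (along x, YZ-mask fill 4/16): 9 voxels remain
carve view 3 (along y, XZ-mask fill 14/16): 8 voxels remain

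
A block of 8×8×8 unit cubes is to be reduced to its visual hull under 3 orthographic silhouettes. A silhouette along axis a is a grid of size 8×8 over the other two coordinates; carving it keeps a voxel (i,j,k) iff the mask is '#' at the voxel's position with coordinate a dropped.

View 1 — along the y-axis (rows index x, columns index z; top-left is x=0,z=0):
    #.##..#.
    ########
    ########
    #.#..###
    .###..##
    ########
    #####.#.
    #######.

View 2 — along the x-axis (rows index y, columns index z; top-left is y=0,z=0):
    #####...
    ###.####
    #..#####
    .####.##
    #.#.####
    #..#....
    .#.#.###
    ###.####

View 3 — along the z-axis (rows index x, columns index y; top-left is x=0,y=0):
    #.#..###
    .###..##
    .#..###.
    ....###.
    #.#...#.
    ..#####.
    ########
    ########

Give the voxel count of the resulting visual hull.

voxel count = 179

initial block: 8^3 = 512
step 1: project along y, AND mask (51/64) → |grid| = 408
step 2: project along x, AND mask (44/64) → |grid| = 280
step 3: project along z, AND mask (41/64) → |grid| = 179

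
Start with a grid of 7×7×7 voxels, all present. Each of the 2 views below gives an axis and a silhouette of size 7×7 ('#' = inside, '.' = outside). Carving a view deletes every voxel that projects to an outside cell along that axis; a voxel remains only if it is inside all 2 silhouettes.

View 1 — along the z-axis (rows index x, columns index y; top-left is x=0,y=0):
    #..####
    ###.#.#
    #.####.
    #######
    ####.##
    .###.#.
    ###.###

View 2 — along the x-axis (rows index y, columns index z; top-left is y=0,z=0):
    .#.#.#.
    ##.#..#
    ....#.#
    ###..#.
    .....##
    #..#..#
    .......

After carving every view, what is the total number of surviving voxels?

start: 7×7×7 = 343 voxels
V1 z: intersect with XY mask (38 set) -- 266 left
V2 x: intersect with YZ mask (18 set) -- 98 left

98 voxels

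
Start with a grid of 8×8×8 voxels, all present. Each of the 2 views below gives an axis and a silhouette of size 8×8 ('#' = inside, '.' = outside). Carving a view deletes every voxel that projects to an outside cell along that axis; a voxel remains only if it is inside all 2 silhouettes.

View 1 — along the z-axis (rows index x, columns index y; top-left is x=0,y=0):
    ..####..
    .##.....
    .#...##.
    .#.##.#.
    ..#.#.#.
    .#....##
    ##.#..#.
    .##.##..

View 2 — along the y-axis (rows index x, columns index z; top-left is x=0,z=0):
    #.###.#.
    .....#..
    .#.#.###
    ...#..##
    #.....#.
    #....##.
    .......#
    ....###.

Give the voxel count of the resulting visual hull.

80 voxels

full grid |V| = 512
step 1: project along z, AND mask (27/64) → |grid| = 216
step 2: project along y, AND mask (23/64) → |grid| = 80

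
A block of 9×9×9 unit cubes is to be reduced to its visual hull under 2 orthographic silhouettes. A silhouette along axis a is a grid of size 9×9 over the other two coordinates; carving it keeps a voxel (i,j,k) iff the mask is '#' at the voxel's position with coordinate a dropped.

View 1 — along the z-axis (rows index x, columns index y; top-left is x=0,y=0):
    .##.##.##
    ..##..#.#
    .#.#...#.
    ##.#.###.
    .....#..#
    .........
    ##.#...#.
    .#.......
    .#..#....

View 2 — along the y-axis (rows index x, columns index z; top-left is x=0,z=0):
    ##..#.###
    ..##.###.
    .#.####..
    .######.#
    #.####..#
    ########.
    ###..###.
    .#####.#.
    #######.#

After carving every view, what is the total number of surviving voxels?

voxel count = 171

initial block: 9^3 = 729
carve view 1 (along z, XY-mask fill 28/81): 252 voxels remain
carve view 2 (along y, XZ-mask fill 57/81): 171 voxels remain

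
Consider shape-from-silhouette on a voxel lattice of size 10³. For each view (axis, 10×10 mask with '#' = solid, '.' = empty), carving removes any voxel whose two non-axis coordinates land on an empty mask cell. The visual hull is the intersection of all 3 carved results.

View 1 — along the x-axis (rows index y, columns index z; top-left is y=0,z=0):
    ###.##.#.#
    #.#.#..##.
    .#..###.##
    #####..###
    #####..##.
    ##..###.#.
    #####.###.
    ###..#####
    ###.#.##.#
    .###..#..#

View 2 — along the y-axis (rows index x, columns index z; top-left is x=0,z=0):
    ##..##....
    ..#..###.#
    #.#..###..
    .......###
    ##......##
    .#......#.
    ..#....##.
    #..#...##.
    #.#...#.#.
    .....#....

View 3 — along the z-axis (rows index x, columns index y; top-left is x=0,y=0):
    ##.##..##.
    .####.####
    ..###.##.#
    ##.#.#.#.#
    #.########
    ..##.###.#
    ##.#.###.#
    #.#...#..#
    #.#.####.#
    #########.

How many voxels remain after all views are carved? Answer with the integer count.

initial block: 10^3 = 1000
step 1: project along x, AND mask (67/100) → |grid| = 670
step 2: project along y, AND mask (35/100) → |grid| = 240
step 3: project along z, AND mask (68/100) → |grid| = 161

remaining voxels: 161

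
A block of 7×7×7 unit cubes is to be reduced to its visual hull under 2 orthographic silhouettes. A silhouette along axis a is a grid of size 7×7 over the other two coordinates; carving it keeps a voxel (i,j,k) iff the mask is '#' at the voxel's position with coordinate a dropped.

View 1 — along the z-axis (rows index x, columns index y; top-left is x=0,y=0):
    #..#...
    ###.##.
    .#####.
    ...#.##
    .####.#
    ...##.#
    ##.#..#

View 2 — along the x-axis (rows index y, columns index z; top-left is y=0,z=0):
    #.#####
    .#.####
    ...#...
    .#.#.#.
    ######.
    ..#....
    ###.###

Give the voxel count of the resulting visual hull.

voxel count = 110

full grid |V| = 343
carve view 1 (along z, XY-mask fill 27/49): 189 voxels remain
carve view 2 (along x, YZ-mask fill 28/49): 110 voxels remain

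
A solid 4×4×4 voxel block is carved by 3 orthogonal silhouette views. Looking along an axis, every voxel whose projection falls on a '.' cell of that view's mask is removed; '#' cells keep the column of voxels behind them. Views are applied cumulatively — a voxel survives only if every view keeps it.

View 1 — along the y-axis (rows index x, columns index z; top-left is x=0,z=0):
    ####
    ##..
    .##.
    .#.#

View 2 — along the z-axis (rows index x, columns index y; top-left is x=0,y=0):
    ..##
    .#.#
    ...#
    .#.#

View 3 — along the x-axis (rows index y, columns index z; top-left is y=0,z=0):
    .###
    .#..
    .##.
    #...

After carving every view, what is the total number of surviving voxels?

voxel count = 6

initial block: 4^3 = 64
V1 y: intersect with XZ mask (10 set) -- 40 left
V2 z: intersect with XY mask (7 set) -- 18 left
V3 x: intersect with YZ mask (7 set) -- 6 left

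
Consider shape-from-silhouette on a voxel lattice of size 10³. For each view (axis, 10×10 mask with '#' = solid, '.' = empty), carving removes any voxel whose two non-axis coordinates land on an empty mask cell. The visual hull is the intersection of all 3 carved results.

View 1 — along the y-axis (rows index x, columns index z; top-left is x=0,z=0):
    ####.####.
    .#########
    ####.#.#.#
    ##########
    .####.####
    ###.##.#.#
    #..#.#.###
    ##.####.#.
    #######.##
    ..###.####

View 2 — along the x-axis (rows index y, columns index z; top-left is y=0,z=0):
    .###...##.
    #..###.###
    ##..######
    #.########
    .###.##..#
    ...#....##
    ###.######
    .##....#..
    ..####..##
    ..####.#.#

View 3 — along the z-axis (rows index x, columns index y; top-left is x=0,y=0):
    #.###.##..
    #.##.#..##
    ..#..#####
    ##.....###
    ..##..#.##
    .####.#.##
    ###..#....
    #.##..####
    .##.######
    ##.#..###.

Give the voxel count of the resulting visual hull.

full grid |V| = 1000
step 1: project along y, AND mask (78/100) → |grid| = 780
step 2: project along x, AND mask (62/100) → |grid| = 489
step 3: project along z, AND mask (60/100) → |grid| = 305

voxel count = 305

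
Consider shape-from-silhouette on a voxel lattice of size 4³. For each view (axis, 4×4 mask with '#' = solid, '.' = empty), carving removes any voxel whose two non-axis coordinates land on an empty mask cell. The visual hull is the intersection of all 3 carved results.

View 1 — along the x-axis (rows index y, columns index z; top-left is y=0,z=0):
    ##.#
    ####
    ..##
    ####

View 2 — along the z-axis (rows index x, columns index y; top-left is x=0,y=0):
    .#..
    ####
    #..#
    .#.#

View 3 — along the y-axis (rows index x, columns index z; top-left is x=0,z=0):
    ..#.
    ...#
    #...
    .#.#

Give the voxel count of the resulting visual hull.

before carving: 64 voxels (4×4×4)
  1. axis=0 (YZ plane), |mask|=13  ⇒  voxels=52
  2. axis=2 (XY plane), |mask|=9  ⇒  voxels=32
  3. axis=1 (XZ plane), |mask|=5  ⇒  voxels=11

remaining voxels: 11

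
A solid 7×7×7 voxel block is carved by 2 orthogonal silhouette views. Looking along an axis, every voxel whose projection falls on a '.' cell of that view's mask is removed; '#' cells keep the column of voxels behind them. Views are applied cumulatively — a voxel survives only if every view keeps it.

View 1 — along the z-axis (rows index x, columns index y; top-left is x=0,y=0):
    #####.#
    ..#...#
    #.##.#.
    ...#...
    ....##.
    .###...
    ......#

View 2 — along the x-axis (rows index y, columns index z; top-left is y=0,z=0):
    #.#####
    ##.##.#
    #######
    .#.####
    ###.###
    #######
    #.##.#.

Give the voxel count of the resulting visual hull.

remaining voxels: 108

before carving: 343 voxels (7×7×7)
V1 z: intersect with XY mask (19 set) -- 133 left
V2 x: intersect with YZ mask (40 set) -- 108 left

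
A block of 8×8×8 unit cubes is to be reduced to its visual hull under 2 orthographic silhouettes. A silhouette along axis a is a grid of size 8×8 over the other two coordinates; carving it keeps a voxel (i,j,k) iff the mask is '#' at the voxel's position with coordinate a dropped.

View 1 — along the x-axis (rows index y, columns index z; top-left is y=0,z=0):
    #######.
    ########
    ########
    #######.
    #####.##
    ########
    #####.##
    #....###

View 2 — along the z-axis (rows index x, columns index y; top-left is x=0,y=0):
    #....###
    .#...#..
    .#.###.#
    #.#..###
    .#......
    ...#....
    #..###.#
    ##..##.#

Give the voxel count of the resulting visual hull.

full grid |V| = 512
step 1: project along x, AND mask (56/64) → |grid| = 448
step 2: project along z, AND mask (28/64) → |grid| = 192

192 voxels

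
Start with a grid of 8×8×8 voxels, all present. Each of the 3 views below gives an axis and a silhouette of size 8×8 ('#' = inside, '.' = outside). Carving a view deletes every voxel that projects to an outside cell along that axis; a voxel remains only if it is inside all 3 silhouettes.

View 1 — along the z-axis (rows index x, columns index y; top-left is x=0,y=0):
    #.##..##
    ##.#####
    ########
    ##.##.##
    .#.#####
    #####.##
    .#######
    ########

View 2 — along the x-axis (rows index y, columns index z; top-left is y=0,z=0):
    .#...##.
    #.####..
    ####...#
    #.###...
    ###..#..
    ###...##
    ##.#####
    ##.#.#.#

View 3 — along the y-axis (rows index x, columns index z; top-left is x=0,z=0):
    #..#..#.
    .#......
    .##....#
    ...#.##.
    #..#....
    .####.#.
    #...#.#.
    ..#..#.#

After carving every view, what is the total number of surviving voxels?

voxel count = 96

start: 8×8×8 = 512 voxels
[1] z-view keeps 54 columns → grid now 432
[2] x-view keeps 38 columns → grid now 259
[3] y-view keeps 23 columns → grid now 96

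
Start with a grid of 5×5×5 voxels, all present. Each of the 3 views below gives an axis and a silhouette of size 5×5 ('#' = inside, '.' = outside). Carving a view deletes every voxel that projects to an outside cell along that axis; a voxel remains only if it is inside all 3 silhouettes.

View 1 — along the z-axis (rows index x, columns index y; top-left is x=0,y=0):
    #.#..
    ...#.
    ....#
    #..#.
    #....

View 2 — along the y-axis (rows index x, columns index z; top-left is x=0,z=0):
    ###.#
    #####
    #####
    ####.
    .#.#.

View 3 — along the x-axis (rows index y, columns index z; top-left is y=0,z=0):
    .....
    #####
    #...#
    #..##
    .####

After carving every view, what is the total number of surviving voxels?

voxel count = 11

full grid |V| = 125
[1] z-view keeps 7 columns → grid now 35
[2] y-view keeps 20 columns → grid now 28
[3] x-view keeps 14 columns → grid now 11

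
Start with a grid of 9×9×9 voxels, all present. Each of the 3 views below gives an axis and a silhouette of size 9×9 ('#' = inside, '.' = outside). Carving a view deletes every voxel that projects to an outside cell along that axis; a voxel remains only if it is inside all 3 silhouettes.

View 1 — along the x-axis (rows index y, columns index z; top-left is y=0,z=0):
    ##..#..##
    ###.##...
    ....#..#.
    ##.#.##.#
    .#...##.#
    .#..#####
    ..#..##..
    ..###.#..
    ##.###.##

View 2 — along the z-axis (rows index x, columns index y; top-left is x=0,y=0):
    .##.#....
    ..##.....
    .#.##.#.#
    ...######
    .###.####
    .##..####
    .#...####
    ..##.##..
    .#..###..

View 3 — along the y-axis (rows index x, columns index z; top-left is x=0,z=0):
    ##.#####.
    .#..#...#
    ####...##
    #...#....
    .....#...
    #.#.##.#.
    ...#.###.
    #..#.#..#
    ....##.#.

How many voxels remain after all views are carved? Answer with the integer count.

before carving: 729 voxels (9×9×9)
V1 x: intersect with YZ mask (42 set) -- 378 left
V2 z: intersect with XY mask (42 set) -- 194 left
V3 y: intersect with XZ mask (35 set) -- 79 left

79 voxels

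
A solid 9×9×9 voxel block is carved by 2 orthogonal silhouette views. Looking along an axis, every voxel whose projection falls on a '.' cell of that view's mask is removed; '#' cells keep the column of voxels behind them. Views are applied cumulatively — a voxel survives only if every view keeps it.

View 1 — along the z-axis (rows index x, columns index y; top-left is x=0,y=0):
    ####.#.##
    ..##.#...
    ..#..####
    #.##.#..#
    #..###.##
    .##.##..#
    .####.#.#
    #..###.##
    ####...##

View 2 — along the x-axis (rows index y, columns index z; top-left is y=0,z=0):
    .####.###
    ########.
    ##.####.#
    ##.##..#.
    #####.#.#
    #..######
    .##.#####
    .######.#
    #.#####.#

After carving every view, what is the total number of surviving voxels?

full grid |V| = 729
after view 1 [z-axis, 49 of 81 cells solid] → remaining = 441
after view 2 [x-axis, 62 of 81 cells solid] → remaining = 333

remaining voxels: 333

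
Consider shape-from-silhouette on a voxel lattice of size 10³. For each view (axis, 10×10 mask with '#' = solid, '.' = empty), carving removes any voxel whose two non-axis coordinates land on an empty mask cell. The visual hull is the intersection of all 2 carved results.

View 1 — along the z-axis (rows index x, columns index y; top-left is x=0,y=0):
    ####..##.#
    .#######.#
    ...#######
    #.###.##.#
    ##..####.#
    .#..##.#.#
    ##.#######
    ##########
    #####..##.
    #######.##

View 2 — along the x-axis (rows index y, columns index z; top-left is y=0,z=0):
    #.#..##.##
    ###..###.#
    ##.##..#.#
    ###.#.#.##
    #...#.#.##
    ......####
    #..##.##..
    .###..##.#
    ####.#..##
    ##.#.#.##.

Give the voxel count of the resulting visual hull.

remaining voxels: 446

initial block: 10^3 = 1000
after view 1 [z-axis, 76 of 100 cells solid] → remaining = 760
after view 2 [x-axis, 59 of 100 cells solid] → remaining = 446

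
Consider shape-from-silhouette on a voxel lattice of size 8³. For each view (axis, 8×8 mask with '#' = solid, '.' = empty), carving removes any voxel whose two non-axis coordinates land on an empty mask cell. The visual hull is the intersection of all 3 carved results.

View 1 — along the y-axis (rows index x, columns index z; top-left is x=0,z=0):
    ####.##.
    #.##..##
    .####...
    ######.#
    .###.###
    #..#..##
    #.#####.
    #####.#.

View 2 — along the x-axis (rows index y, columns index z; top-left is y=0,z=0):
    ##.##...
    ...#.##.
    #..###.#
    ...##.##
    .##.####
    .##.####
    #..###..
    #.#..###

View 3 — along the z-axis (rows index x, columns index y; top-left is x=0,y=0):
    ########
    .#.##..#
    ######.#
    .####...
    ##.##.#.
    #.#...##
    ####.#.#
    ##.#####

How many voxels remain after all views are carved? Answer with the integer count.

before carving: 512 voxels (8×8×8)
[1] y-view keeps 44 columns → grid now 352
[2] x-view keeps 37 columns → grid now 198
[3] z-view keeps 45 columns → grid now 137

voxel count = 137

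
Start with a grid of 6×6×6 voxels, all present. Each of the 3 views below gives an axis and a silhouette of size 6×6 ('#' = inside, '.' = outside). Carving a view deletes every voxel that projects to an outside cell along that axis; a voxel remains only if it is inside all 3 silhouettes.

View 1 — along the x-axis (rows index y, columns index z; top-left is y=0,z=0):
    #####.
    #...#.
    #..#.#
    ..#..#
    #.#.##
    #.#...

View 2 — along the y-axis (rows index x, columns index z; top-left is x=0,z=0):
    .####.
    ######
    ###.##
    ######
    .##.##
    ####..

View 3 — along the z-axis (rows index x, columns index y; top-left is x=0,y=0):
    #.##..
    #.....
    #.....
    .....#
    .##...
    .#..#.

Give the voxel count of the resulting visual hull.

remaining voxels: 22

start: 6×6×6 = 216 voxels
[1] x-view keeps 18 columns → grid now 108
[2] y-view keeps 29 columns → grid now 85
[3] z-view keeps 10 columns → grid now 22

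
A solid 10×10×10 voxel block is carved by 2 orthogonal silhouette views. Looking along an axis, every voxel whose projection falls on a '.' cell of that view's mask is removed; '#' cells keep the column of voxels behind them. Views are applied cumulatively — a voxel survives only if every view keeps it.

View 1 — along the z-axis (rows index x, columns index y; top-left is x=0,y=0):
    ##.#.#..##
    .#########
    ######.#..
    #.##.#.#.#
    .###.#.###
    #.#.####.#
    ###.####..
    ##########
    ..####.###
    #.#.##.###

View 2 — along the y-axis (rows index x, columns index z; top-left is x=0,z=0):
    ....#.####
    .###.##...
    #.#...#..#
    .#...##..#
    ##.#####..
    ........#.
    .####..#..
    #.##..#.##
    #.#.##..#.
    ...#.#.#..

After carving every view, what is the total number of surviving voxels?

|visual hull| = 334

initial block: 10^3 = 1000
after view 1 [z-axis, 73 of 100 cells solid] → remaining = 730
after view 2 [y-axis, 45 of 100 cells solid] → remaining = 334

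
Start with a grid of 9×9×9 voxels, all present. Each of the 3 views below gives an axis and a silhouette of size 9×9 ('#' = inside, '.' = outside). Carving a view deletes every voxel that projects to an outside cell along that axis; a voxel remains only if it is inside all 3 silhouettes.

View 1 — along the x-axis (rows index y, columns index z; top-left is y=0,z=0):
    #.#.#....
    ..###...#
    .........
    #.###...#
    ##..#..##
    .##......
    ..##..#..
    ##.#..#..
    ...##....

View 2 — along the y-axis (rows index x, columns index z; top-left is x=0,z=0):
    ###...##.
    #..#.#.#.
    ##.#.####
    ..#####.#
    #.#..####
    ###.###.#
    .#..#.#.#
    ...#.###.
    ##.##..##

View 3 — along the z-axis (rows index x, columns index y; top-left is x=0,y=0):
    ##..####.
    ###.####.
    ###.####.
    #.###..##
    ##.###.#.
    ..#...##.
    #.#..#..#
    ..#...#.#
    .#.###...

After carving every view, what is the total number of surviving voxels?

83 voxels

start: 9×9×9 = 729 voxels
  1. axis=0 (YZ plane), |mask|=28  ⇒  voxels=252
  2. axis=1 (XZ plane), |mask|=49  ⇒  voxels=142
  3. axis=2 (XY plane), |mask|=46  ⇒  voxels=83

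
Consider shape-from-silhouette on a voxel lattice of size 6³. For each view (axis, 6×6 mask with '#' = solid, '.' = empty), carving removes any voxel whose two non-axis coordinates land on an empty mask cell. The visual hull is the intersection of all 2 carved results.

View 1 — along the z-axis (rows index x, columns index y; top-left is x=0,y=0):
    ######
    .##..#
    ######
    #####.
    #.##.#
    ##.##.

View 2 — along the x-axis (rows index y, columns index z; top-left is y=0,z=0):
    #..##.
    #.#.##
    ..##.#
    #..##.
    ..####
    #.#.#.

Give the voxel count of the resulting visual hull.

before carving: 216 voxels (6×6×6)
carve view 1 (along z, XY-mask fill 28/36): 168 voxels remain
carve view 2 (along x, YZ-mask fill 20/36): 93 voxels remain

voxel count = 93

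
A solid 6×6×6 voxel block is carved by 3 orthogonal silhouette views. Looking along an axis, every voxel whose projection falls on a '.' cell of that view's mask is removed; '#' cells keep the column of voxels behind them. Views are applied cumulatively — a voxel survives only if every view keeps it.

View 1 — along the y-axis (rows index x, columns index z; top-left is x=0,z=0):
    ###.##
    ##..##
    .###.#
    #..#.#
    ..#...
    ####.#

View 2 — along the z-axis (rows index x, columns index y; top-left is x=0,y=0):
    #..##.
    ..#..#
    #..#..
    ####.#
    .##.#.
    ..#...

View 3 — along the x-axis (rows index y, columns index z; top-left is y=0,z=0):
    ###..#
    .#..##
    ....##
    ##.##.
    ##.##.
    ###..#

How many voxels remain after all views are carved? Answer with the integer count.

voxel count = 29

full grid |V| = 216
carve view 1 (along y, XZ-mask fill 22/36): 132 voxels remain
carve view 2 (along z, XY-mask fill 16/36): 54 voxels remain
carve view 3 (along x, YZ-mask fill 21/36): 29 voxels remain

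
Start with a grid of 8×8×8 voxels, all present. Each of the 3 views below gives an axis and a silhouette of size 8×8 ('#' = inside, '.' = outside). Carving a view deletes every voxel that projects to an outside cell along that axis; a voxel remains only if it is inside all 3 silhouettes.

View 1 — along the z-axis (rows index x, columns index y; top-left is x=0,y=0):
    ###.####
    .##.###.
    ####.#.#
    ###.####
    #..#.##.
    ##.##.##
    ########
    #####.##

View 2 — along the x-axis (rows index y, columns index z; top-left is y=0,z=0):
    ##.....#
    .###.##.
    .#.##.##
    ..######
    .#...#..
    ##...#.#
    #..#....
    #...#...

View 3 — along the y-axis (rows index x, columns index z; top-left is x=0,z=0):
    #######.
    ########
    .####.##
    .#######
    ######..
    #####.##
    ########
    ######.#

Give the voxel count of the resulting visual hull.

155 voxels

full grid |V| = 512
carve view 1 (along z, XY-mask fill 50/64): 400 voxels remain
carve view 2 (along x, YZ-mask fill 29/64): 178 voxels remain
carve view 3 (along y, XZ-mask fill 56/64): 155 voxels remain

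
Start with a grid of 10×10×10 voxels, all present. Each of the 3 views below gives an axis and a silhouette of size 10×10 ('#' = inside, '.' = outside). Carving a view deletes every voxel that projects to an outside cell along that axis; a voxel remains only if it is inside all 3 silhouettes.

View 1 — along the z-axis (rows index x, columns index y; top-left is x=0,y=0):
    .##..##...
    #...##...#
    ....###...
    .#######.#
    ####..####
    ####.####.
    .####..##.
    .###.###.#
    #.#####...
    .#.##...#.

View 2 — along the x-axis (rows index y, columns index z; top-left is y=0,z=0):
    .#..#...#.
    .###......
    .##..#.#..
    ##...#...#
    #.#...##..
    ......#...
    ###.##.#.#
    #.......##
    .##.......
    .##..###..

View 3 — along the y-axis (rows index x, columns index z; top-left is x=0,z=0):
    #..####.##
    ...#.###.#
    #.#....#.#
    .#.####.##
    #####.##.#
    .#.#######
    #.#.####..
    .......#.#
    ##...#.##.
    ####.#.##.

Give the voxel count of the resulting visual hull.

initial block: 10^3 = 1000
V1 z: intersect with XY mask (58 set) -- 580 left
V2 x: intersect with YZ mask (36 set) -- 212 left
V3 y: intersect with XZ mask (59 set) -- 126 left

126 voxels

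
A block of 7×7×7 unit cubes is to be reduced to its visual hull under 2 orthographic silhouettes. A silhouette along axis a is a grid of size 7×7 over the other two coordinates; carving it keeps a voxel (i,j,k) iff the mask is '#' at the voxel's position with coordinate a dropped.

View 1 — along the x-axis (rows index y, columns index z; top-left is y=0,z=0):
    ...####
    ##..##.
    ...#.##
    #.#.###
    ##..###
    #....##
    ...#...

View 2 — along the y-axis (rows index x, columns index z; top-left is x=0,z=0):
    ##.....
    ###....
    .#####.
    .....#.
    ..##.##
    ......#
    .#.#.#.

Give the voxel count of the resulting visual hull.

before carving: 343 voxels (7×7×7)
V1 x: intersect with YZ mask (25 set) -- 175 left
V2 y: intersect with XZ mask (19 set) -- 66 left

voxel count = 66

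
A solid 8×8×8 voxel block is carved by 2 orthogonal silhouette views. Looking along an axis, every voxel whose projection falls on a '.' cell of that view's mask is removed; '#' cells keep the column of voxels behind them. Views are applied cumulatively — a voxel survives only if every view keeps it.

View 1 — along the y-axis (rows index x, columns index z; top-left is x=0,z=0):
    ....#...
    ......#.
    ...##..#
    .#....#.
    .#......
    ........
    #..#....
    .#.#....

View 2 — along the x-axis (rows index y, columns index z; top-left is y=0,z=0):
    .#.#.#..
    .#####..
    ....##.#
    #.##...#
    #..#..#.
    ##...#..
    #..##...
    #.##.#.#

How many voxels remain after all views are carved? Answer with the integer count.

start: 8×8×8 = 512 voxels
V1 y: intersect with XZ mask (12 set) -- 96 left
V2 x: intersect with YZ mask (29 set) -- 43 left

43 voxels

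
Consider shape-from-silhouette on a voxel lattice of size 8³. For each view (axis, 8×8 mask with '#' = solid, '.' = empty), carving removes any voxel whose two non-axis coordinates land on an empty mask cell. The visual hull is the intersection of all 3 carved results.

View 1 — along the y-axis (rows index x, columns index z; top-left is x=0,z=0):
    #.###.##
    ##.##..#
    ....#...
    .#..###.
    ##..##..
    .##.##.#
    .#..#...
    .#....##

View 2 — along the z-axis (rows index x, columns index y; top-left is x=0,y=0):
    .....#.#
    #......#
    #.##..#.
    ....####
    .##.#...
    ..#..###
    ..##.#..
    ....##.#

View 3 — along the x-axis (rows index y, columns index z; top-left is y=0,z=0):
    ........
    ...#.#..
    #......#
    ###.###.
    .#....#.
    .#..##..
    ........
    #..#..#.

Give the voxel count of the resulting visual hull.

|visual hull| = 28

start: 8×8×8 = 512 voxels
[1] y-view keeps 30 columns → grid now 240
[2] z-view keeps 25 columns → grid now 89
[3] x-view keeps 18 columns → grid now 28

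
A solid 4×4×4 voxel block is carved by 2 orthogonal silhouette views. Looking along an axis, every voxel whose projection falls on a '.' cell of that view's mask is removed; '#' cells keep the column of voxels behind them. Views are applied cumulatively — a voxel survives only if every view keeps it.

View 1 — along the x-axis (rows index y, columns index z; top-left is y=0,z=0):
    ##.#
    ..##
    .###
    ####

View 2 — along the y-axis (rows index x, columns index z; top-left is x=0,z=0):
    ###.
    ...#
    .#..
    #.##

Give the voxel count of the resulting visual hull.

initial block: 4^3 = 64
V1 x: intersect with YZ mask (12 set) -- 48 left
V2 y: intersect with XZ mask (8 set) -- 24 left

voxel count = 24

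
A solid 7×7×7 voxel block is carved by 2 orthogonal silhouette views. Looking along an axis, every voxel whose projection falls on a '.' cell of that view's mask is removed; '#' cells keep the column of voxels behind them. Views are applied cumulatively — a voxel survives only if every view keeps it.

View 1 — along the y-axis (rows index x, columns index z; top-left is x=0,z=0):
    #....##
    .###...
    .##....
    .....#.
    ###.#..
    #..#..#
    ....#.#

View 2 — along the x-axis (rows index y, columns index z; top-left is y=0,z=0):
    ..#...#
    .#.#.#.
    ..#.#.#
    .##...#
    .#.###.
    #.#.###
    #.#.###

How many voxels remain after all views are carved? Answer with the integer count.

|visual hull| = 65

before carving: 343 voxels (7×7×7)
[1] y-view keeps 18 columns → grid now 126
[2] x-view keeps 25 columns → grid now 65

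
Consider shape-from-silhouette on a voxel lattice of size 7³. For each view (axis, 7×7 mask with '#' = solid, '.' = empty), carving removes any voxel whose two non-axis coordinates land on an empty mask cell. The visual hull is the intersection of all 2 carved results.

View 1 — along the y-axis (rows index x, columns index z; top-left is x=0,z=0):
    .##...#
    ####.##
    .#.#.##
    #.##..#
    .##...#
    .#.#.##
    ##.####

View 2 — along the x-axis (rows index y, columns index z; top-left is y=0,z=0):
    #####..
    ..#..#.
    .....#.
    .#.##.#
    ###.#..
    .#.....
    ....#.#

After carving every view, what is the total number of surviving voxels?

78 voxels

full grid |V| = 343
carve view 1 (along y, XZ-mask fill 30/49): 210 voxels remain
carve view 2 (along x, YZ-mask fill 19/49): 78 voxels remain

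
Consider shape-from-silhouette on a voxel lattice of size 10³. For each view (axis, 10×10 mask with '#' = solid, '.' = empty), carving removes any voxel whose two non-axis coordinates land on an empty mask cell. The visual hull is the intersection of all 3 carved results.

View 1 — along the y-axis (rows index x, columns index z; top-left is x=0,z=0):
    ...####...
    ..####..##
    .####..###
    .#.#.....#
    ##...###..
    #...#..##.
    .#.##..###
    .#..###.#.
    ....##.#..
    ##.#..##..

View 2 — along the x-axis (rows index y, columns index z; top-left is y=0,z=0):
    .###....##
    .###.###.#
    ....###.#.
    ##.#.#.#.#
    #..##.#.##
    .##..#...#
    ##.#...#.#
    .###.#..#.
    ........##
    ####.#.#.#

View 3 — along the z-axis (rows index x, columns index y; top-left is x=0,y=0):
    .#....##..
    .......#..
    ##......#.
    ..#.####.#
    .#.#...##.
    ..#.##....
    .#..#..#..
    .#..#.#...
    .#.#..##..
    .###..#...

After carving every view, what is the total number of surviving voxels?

|visual hull| = 86

full grid |V| = 1000
[1] y-view keeps 48 columns → grid now 480
[2] x-view keeps 51 columns → grid now 243
[3] z-view keeps 34 columns → grid now 86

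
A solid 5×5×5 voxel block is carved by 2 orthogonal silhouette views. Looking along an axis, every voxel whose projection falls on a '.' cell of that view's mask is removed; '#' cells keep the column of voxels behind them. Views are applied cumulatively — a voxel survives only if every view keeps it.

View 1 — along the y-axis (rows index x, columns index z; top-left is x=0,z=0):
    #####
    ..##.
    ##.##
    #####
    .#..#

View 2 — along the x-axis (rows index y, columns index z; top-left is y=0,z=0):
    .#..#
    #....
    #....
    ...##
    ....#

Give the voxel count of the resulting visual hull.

initial block: 5^3 = 125
step 1: project along y, AND mask (18/25) → |grid| = 90
step 2: project along x, AND mask (7/25) → |grid| = 26

remaining voxels: 26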